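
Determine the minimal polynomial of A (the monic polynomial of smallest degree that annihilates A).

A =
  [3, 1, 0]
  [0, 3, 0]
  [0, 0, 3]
x^2 - 6*x + 9

The characteristic polynomial is χ_A(x) = (x - 3)^3, so the eigenvalues are known. The minimal polynomial is
  m_A(x) = Π_λ (x − λ)^{k_λ}
where k_λ is the size of the *largest* Jordan block for λ (equivalently, the smallest k with (A − λI)^k v = 0 for every generalised eigenvector v of λ).

  λ = 3: largest Jordan block has size 2, contributing (x − 3)^2

So m_A(x) = (x - 3)^2 = x^2 - 6*x + 9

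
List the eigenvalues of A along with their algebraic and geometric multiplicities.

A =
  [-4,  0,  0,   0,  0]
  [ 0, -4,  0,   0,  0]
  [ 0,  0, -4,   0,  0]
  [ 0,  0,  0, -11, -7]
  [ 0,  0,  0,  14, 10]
λ = -4: alg = 4, geom = 4; λ = 3: alg = 1, geom = 1

Step 1 — factor the characteristic polynomial to read off the algebraic multiplicities:
  χ_A(x) = (x - 3)*(x + 4)^4

Step 2 — compute geometric multiplicities via the rank-nullity identity g(λ) = n − rank(A − λI):
  rank(A − (-4)·I) = 1, so dim ker(A − (-4)·I) = n − 1 = 4
  rank(A − (3)·I) = 4, so dim ker(A − (3)·I) = n − 4 = 1

Summary:
  λ = -4: algebraic multiplicity = 4, geometric multiplicity = 4
  λ = 3: algebraic multiplicity = 1, geometric multiplicity = 1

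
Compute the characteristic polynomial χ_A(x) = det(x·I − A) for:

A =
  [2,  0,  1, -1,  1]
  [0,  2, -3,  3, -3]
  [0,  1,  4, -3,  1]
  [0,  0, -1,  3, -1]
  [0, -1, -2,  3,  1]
x^5 - 12*x^4 + 57*x^3 - 134*x^2 + 156*x - 72

Expanding det(x·I − A) (e.g. by cofactor expansion or by noting that A is similar to its Jordan form J, which has the same characteristic polynomial as A) gives
  χ_A(x) = x^5 - 12*x^4 + 57*x^3 - 134*x^2 + 156*x - 72
which factors as (x - 3)^2*(x - 2)^3. The eigenvalues (with algebraic multiplicities) are λ = 2 with multiplicity 3, λ = 3 with multiplicity 2.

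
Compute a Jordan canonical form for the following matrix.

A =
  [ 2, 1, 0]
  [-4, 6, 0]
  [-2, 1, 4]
J_2(4) ⊕ J_1(4)

The characteristic polynomial is
  det(x·I − A) = x^3 - 12*x^2 + 48*x - 64 = (x - 4)^3

Eigenvalues and multiplicities (the geometric multiplicity of λ is n − rank(A − λI), which equals the number of Jordan blocks for λ):
  λ = 4: algebraic multiplicity = 3, geometric multiplicity = 2

Determining the block sizes for each eigenvalue:
  λ = 4: 2 blocks summing to 3 forces exactly one block of size 2 and the rest size 1 → block sizes [2, 1]

Assembling the blocks gives a Jordan form
J =
  [4, 1, 0]
  [0, 4, 0]
  [0, 0, 4]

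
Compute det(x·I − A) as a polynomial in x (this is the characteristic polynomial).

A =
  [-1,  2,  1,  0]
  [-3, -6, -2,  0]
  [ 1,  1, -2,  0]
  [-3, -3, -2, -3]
x^4 + 12*x^3 + 54*x^2 + 108*x + 81

Expanding det(x·I − A) (e.g. by cofactor expansion or by noting that A is similar to its Jordan form J, which has the same characteristic polynomial as A) gives
  χ_A(x) = x^4 + 12*x^3 + 54*x^2 + 108*x + 81
which factors as (x + 3)^4. The eigenvalues (with algebraic multiplicities) are λ = -3 with multiplicity 4.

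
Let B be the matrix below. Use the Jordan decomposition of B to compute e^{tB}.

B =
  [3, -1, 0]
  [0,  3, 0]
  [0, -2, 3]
e^{tB} =
  [exp(3*t), -t*exp(3*t), 0]
  [0, exp(3*t), 0]
  [0, -2*t*exp(3*t), exp(3*t)]

Strategy: write B = P · J · P⁻¹ where J is a Jordan canonical form, so e^{tB} = P · e^{tJ} · P⁻¹, and e^{tJ} can be computed block-by-block.

B has Jordan form
J =
  [3, 1, 0]
  [0, 3, 0]
  [0, 0, 3]
(up to reordering of blocks).

Per-block formulas:
  For a 2×2 Jordan block J_2(3): exp(t · J_2(3)) = e^(3t)·(I + t·N), where N is the 2×2 nilpotent shift.
  For a 1×1 block at λ = 3: exp(t · [3]) = [e^(3t)].

After assembling e^{tJ} and conjugating by P, we get:

e^{tB} =
  [exp(3*t), -t*exp(3*t), 0]
  [0, exp(3*t), 0]
  [0, -2*t*exp(3*t), exp(3*t)]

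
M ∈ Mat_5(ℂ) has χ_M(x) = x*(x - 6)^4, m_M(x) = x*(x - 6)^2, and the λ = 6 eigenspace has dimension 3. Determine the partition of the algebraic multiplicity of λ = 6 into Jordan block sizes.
Block sizes for λ = 6: [2, 1, 1]

Step 1 — from the characteristic polynomial, algebraic multiplicity of λ = 6 is 4. From dim ker(M − (6)·I) = 3, there are exactly 3 Jordan blocks for λ = 6.
Step 2 — from the minimal polynomial, the factor (x − 6)^2 tells us the largest block for λ = 6 has size 2.
Step 3 — with total size 4, 3 blocks, and largest block 2, the block sizes (in nonincreasing order) are [2, 1, 1].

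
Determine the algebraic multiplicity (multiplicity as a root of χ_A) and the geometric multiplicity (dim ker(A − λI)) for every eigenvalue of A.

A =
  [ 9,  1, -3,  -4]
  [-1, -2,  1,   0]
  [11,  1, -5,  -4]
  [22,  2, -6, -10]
λ = -2: alg = 4, geom = 2

Step 1 — factor the characteristic polynomial to read off the algebraic multiplicities:
  χ_A(x) = (x + 2)^4

Step 2 — compute geometric multiplicities via the rank-nullity identity g(λ) = n − rank(A − λI):
  rank(A − (-2)·I) = 2, so dim ker(A − (-2)·I) = n − 2 = 2

Summary:
  λ = -2: algebraic multiplicity = 4, geometric multiplicity = 2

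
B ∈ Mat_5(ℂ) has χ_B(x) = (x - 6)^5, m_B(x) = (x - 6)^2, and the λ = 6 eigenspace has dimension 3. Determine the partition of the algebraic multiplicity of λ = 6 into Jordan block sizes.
Block sizes for λ = 6: [2, 2, 1]

Step 1 — from the characteristic polynomial, algebraic multiplicity of λ = 6 is 5. From dim ker(B − (6)·I) = 3, there are exactly 3 Jordan blocks for λ = 6.
Step 2 — from the minimal polynomial, the factor (x − 6)^2 tells us the largest block for λ = 6 has size 2.
Step 3 — with total size 5, 3 blocks, and largest block 2, the block sizes (in nonincreasing order) are [2, 2, 1].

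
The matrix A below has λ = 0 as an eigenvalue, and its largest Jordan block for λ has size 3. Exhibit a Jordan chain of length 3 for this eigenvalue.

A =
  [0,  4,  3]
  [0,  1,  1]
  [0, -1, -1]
A Jordan chain for λ = 0 of length 3:
v_1 = (1, 0, 0)ᵀ
v_2 = (4, 1, -1)ᵀ
v_3 = (0, 1, 0)ᵀ

Let N = A − (0)·I. We want v_3 with N^3 v_3 = 0 but N^2 v_3 ≠ 0; then v_{j-1} := N · v_j for j = 3, …, 2.

Pick v_3 = (0, 1, 0)ᵀ.
Then v_2 = N · v_3 = (4, 1, -1)ᵀ.
Then v_1 = N · v_2 = (1, 0, 0)ᵀ.

Sanity check: (A − (0)·I) v_1 = (0, 0, 0)ᵀ = 0. ✓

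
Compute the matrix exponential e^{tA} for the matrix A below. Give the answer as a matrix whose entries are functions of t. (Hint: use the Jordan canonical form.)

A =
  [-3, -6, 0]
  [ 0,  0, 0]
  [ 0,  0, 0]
e^{tA} =
  [exp(-3*t), -2 + 2*exp(-3*t), 0]
  [0, 1, 0]
  [0, 0, 1]

Strategy: write A = P · J · P⁻¹ where J is a Jordan canonical form, so e^{tA} = P · e^{tJ} · P⁻¹, and e^{tJ} can be computed block-by-block.

A has Jordan form
J =
  [-3, 0, 0]
  [ 0, 0, 0]
  [ 0, 0, 0]
(up to reordering of blocks).

Per-block formulas:
  For a 1×1 block at λ = 0: exp(t · [0]) = [e^(0t)].
  For a 1×1 block at λ = -3: exp(t · [-3]) = [e^(-3t)].

After assembling e^{tJ} and conjugating by P, we get:

e^{tA} =
  [exp(-3*t), -2 + 2*exp(-3*t), 0]
  [0, 1, 0]
  [0, 0, 1]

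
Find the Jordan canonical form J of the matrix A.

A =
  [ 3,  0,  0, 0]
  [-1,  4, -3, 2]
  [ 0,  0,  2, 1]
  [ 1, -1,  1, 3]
J_3(3) ⊕ J_1(3)

The characteristic polynomial is
  det(x·I − A) = x^4 - 12*x^3 + 54*x^2 - 108*x + 81 = (x - 3)^4

Eigenvalues and multiplicities (the geometric multiplicity of λ is n − rank(A − λI), which equals the number of Jordan blocks for λ):
  λ = 3: algebraic multiplicity = 4, geometric multiplicity = 2

Determining the block sizes for each eigenvalue:
  λ = 3: with am = 4 and gm = 2, the partition is not yet determined (e.g. several partitions of 4 into 2 parts exist). Let N = A − (3)·I. Computing rank(N^1) = 2, rank(N^2) = 1, rank(N^3) = 0; the number of blocks of size ≥ j is rank(N^{j−1}) − rank(N^j), giving [2, 1, 1]. So we have 1 block(s) of size 3, 1 block(s) of size 1 → block sizes [3, 1]

Assembling the blocks gives a Jordan form
J =
  [3, 1, 0, 0]
  [0, 3, 1, 0]
  [0, 0, 3, 0]
  [0, 0, 0, 3]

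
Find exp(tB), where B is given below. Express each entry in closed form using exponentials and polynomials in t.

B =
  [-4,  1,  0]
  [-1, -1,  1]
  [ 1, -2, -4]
e^{tB} =
  [-t*exp(-3*t) + exp(-3*t), t^2*exp(-3*t)/2 + t*exp(-3*t), t^2*exp(-3*t)/2]
  [-t*exp(-3*t), t^2*exp(-3*t)/2 + 2*t*exp(-3*t) + exp(-3*t), t^2*exp(-3*t)/2 + t*exp(-3*t)]
  [t*exp(-3*t), -t^2*exp(-3*t)/2 - 2*t*exp(-3*t), -t^2*exp(-3*t)/2 - t*exp(-3*t) + exp(-3*t)]

Strategy: write B = P · J · P⁻¹ where J is a Jordan canonical form, so e^{tB} = P · e^{tJ} · P⁻¹, and e^{tJ} can be computed block-by-block.

B has Jordan form
J =
  [-3,  1,  0]
  [ 0, -3,  1]
  [ 0,  0, -3]
(up to reordering of blocks).

Per-block formulas:
  For a 3×3 Jordan block J_3(-3): exp(t · J_3(-3)) = e^(-3t)·(I + t·N + (t^2/2)·N^2), where N is the 3×3 nilpotent shift.

After assembling e^{tJ} and conjugating by P, we get:

e^{tB} =
  [-t*exp(-3*t) + exp(-3*t), t^2*exp(-3*t)/2 + t*exp(-3*t), t^2*exp(-3*t)/2]
  [-t*exp(-3*t), t^2*exp(-3*t)/2 + 2*t*exp(-3*t) + exp(-3*t), t^2*exp(-3*t)/2 + t*exp(-3*t)]
  [t*exp(-3*t), -t^2*exp(-3*t)/2 - 2*t*exp(-3*t), -t^2*exp(-3*t)/2 - t*exp(-3*t) + exp(-3*t)]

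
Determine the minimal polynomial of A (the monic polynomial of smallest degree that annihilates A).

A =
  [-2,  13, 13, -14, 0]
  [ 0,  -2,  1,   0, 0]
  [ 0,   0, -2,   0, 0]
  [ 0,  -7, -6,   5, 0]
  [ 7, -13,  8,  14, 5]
x^4 + x^3 - 18*x^2 - 52*x - 40

The characteristic polynomial is χ_A(x) = (x - 5)^2*(x + 2)^3, so the eigenvalues are known. The minimal polynomial is
  m_A(x) = Π_λ (x − λ)^{k_λ}
where k_λ is the size of the *largest* Jordan block for λ (equivalently, the smallest k with (A − λI)^k v = 0 for every generalised eigenvector v of λ).

  λ = -2: largest Jordan block has size 3, contributing (x + 2)^3
  λ = 5: largest Jordan block has size 1, contributing (x − 5)

So m_A(x) = (x - 5)*(x + 2)^3 = x^4 + x^3 - 18*x^2 - 52*x - 40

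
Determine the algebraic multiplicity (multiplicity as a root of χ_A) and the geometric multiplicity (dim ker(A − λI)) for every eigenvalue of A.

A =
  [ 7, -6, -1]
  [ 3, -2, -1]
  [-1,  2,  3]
λ = 2: alg = 2, geom = 1; λ = 4: alg = 1, geom = 1

Step 1 — factor the characteristic polynomial to read off the algebraic multiplicities:
  χ_A(x) = (x - 4)*(x - 2)^2

Step 2 — compute geometric multiplicities via the rank-nullity identity g(λ) = n − rank(A − λI):
  rank(A − (2)·I) = 2, so dim ker(A − (2)·I) = n − 2 = 1
  rank(A − (4)·I) = 2, so dim ker(A − (4)·I) = n − 2 = 1

Summary:
  λ = 2: algebraic multiplicity = 2, geometric multiplicity = 1
  λ = 4: algebraic multiplicity = 1, geometric multiplicity = 1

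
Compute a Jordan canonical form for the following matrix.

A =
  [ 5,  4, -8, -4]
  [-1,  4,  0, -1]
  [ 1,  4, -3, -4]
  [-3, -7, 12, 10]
J_2(3) ⊕ J_2(5)

The characteristic polynomial is
  det(x·I − A) = x^4 - 16*x^3 + 94*x^2 - 240*x + 225 = (x - 5)^2*(x - 3)^2

Eigenvalues and multiplicities (the geometric multiplicity of λ is n − rank(A − λI), which equals the number of Jordan blocks for λ):
  λ = 3: algebraic multiplicity = 2, geometric multiplicity = 1
  λ = 5: algebraic multiplicity = 2, geometric multiplicity = 1

Determining the block sizes for each eigenvalue:
  λ = 3: one block (gm = 1), so the single block has size am = 2 → block sizes [2]
  λ = 5: one block (gm = 1), so the single block has size am = 2 → block sizes [2]

Assembling the blocks gives a Jordan form
J =
  [3, 1, 0, 0]
  [0, 3, 0, 0]
  [0, 0, 5, 1]
  [0, 0, 0, 5]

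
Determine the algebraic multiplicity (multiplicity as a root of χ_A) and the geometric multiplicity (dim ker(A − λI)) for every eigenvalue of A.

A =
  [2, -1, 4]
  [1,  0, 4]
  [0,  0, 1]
λ = 1: alg = 3, geom = 2

Step 1 — factor the characteristic polynomial to read off the algebraic multiplicities:
  χ_A(x) = (x - 1)^3

Step 2 — compute geometric multiplicities via the rank-nullity identity g(λ) = n − rank(A − λI):
  rank(A − (1)·I) = 1, so dim ker(A − (1)·I) = n − 1 = 2

Summary:
  λ = 1: algebraic multiplicity = 3, geometric multiplicity = 2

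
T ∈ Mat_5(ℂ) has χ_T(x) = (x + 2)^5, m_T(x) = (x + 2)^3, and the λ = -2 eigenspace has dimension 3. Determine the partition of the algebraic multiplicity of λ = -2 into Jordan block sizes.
Block sizes for λ = -2: [3, 1, 1]

Step 1 — from the characteristic polynomial, algebraic multiplicity of λ = -2 is 5. From dim ker(T − (-2)·I) = 3, there are exactly 3 Jordan blocks for λ = -2.
Step 2 — from the minimal polynomial, the factor (x + 2)^3 tells us the largest block for λ = -2 has size 3.
Step 3 — with total size 5, 3 blocks, and largest block 3, the block sizes (in nonincreasing order) are [3, 1, 1].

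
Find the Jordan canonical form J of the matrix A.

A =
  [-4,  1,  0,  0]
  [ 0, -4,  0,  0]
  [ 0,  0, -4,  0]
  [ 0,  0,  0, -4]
J_2(-4) ⊕ J_1(-4) ⊕ J_1(-4)

The characteristic polynomial is
  det(x·I − A) = x^4 + 16*x^3 + 96*x^2 + 256*x + 256 = (x + 4)^4

Eigenvalues and multiplicities (the geometric multiplicity of λ is n − rank(A − λI), which equals the number of Jordan blocks for λ):
  λ = -4: algebraic multiplicity = 4, geometric multiplicity = 3

Determining the block sizes for each eigenvalue:
  λ = -4: 3 blocks summing to 4 forces exactly one block of size 2 and the rest size 1 → block sizes [2, 1, 1]

Assembling the blocks gives a Jordan form
J =
  [-4,  1,  0,  0]
  [ 0, -4,  0,  0]
  [ 0,  0, -4,  0]
  [ 0,  0,  0, -4]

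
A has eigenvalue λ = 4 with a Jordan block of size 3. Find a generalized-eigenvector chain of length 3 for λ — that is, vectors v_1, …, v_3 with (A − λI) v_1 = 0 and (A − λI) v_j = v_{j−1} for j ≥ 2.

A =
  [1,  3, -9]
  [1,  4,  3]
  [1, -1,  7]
A Jordan chain for λ = 4 of length 3:
v_1 = (3, 0, -1)ᵀ
v_2 = (-3, 1, 1)ᵀ
v_3 = (1, 0, 0)ᵀ

Let N = A − (4)·I. We want v_3 with N^3 v_3 = 0 but N^2 v_3 ≠ 0; then v_{j-1} := N · v_j for j = 3, …, 2.

Pick v_3 = (1, 0, 0)ᵀ.
Then v_2 = N · v_3 = (-3, 1, 1)ᵀ.
Then v_1 = N · v_2 = (3, 0, -1)ᵀ.

Sanity check: (A − (4)·I) v_1 = (0, 0, 0)ᵀ = 0. ✓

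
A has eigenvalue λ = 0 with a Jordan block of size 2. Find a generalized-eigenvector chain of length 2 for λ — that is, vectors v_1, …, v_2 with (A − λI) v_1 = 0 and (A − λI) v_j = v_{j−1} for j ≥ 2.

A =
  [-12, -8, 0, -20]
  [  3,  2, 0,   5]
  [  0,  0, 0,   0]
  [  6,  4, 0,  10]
A Jordan chain for λ = 0 of length 2:
v_1 = (-12, 3, 0, 6)ᵀ
v_2 = (1, 0, 0, 0)ᵀ

Let N = A − (0)·I. We want v_2 with N^2 v_2 = 0 but N^1 v_2 ≠ 0; then v_{j-1} := N · v_j for j = 2, …, 2.

Pick v_2 = (1, 0, 0, 0)ᵀ.
Then v_1 = N · v_2 = (-12, 3, 0, 6)ᵀ.

Sanity check: (A − (0)·I) v_1 = (0, 0, 0, 0)ᵀ = 0. ✓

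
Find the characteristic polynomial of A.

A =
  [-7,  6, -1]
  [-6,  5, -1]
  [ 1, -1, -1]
x^3 + 3*x^2 + 3*x + 1

Expanding det(x·I − A) (e.g. by cofactor expansion or by noting that A is similar to its Jordan form J, which has the same characteristic polynomial as A) gives
  χ_A(x) = x^3 + 3*x^2 + 3*x + 1
which factors as (x + 1)^3. The eigenvalues (with algebraic multiplicities) are λ = -1 with multiplicity 3.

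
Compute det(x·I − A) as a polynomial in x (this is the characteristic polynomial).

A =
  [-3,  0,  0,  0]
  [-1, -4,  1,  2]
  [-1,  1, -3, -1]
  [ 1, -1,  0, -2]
x^4 + 12*x^3 + 54*x^2 + 108*x + 81

Expanding det(x·I − A) (e.g. by cofactor expansion or by noting that A is similar to its Jordan form J, which has the same characteristic polynomial as A) gives
  χ_A(x) = x^4 + 12*x^3 + 54*x^2 + 108*x + 81
which factors as (x + 3)^4. The eigenvalues (with algebraic multiplicities) are λ = -3 with multiplicity 4.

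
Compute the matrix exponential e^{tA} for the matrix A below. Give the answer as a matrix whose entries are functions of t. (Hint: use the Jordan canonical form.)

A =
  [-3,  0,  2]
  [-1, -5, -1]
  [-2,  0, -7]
e^{tA} =
  [2*t*exp(-5*t) + exp(-5*t), 0, 2*t*exp(-5*t)]
  [-t*exp(-5*t), exp(-5*t), -t*exp(-5*t)]
  [-2*t*exp(-5*t), 0, -2*t*exp(-5*t) + exp(-5*t)]

Strategy: write A = P · J · P⁻¹ where J is a Jordan canonical form, so e^{tA} = P · e^{tJ} · P⁻¹, and e^{tJ} can be computed block-by-block.

A has Jordan form
J =
  [-5,  1,  0]
  [ 0, -5,  0]
  [ 0,  0, -5]
(up to reordering of blocks).

Per-block formulas:
  For a 2×2 Jordan block J_2(-5): exp(t · J_2(-5)) = e^(-5t)·(I + t·N), where N is the 2×2 nilpotent shift.
  For a 1×1 block at λ = -5: exp(t · [-5]) = [e^(-5t)].

After assembling e^{tJ} and conjugating by P, we get:

e^{tA} =
  [2*t*exp(-5*t) + exp(-5*t), 0, 2*t*exp(-5*t)]
  [-t*exp(-5*t), exp(-5*t), -t*exp(-5*t)]
  [-2*t*exp(-5*t), 0, -2*t*exp(-5*t) + exp(-5*t)]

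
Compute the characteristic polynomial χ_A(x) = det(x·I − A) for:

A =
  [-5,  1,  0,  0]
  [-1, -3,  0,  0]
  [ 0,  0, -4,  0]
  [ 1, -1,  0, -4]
x^4 + 16*x^3 + 96*x^2 + 256*x + 256

Expanding det(x·I − A) (e.g. by cofactor expansion or by noting that A is similar to its Jordan form J, which has the same characteristic polynomial as A) gives
  χ_A(x) = x^4 + 16*x^3 + 96*x^2 + 256*x + 256
which factors as (x + 4)^4. The eigenvalues (with algebraic multiplicities) are λ = -4 with multiplicity 4.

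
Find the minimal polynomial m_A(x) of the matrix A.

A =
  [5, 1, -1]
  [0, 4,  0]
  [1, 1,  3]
x^2 - 8*x + 16

The characteristic polynomial is χ_A(x) = (x - 4)^3, so the eigenvalues are known. The minimal polynomial is
  m_A(x) = Π_λ (x − λ)^{k_λ}
where k_λ is the size of the *largest* Jordan block for λ (equivalently, the smallest k with (A − λI)^k v = 0 for every generalised eigenvector v of λ).

  λ = 4: largest Jordan block has size 2, contributing (x − 4)^2

So m_A(x) = (x - 4)^2 = x^2 - 8*x + 16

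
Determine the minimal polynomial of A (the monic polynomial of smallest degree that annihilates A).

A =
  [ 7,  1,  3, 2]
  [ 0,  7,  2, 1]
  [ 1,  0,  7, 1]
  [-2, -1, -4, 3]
x^2 - 12*x + 36

The characteristic polynomial is χ_A(x) = (x - 6)^4, so the eigenvalues are known. The minimal polynomial is
  m_A(x) = Π_λ (x − λ)^{k_λ}
where k_λ is the size of the *largest* Jordan block for λ (equivalently, the smallest k with (A − λI)^k v = 0 for every generalised eigenvector v of λ).

  λ = 6: largest Jordan block has size 2, contributing (x − 6)^2

So m_A(x) = (x - 6)^2 = x^2 - 12*x + 36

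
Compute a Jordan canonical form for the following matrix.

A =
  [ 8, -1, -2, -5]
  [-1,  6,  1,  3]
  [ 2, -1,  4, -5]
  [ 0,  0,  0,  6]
J_3(6) ⊕ J_1(6)

The characteristic polynomial is
  det(x·I − A) = x^4 - 24*x^3 + 216*x^2 - 864*x + 1296 = (x - 6)^4

Eigenvalues and multiplicities (the geometric multiplicity of λ is n − rank(A − λI), which equals the number of Jordan blocks for λ):
  λ = 6: algebraic multiplicity = 4, geometric multiplicity = 2

Determining the block sizes for each eigenvalue:
  λ = 6: with am = 4 and gm = 2, the partition is not yet determined (e.g. several partitions of 4 into 2 parts exist). Let N = A − (6)·I. Computing rank(N^1) = 2, rank(N^2) = 1, rank(N^3) = 0; the number of blocks of size ≥ j is rank(N^{j−1}) − rank(N^j), giving [2, 1, 1]. So we have 1 block(s) of size 3, 1 block(s) of size 1 → block sizes [3, 1]

Assembling the blocks gives a Jordan form
J =
  [6, 1, 0, 0]
  [0, 6, 1, 0]
  [0, 0, 6, 0]
  [0, 0, 0, 6]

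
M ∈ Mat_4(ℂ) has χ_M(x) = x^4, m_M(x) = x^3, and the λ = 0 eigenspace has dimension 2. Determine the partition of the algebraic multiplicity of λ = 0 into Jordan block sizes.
Block sizes for λ = 0: [3, 1]

Step 1 — from the characteristic polynomial, algebraic multiplicity of λ = 0 is 4. From dim ker(M − (0)·I) = 2, there are exactly 2 Jordan blocks for λ = 0.
Step 2 — from the minimal polynomial, the factor (x − 0)^3 tells us the largest block for λ = 0 has size 3.
Step 3 — with total size 4, 2 blocks, and largest block 3, the block sizes (in nonincreasing order) are [3, 1].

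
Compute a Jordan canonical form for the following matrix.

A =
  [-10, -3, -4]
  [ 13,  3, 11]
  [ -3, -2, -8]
J_3(-5)

The characteristic polynomial is
  det(x·I − A) = x^3 + 15*x^2 + 75*x + 125 = (x + 5)^3

Eigenvalues and multiplicities (the geometric multiplicity of λ is n − rank(A − λI), which equals the number of Jordan blocks for λ):
  λ = -5: algebraic multiplicity = 3, geometric multiplicity = 1

Determining the block sizes for each eigenvalue:
  λ = -5: one block (gm = 1), so the single block has size am = 3 → block sizes [3]

Assembling the blocks gives a Jordan form
J =
  [-5,  1,  0]
  [ 0, -5,  1]
  [ 0,  0, -5]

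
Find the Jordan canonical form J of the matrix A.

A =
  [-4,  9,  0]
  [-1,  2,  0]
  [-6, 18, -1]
J_2(-1) ⊕ J_1(-1)

The characteristic polynomial is
  det(x·I − A) = x^3 + 3*x^2 + 3*x + 1 = (x + 1)^3

Eigenvalues and multiplicities (the geometric multiplicity of λ is n − rank(A − λI), which equals the number of Jordan blocks for λ):
  λ = -1: algebraic multiplicity = 3, geometric multiplicity = 2

Determining the block sizes for each eigenvalue:
  λ = -1: 2 blocks summing to 3 forces exactly one block of size 2 and the rest size 1 → block sizes [2, 1]

Assembling the blocks gives a Jordan form
J =
  [-1,  1,  0]
  [ 0, -1,  0]
  [ 0,  0, -1]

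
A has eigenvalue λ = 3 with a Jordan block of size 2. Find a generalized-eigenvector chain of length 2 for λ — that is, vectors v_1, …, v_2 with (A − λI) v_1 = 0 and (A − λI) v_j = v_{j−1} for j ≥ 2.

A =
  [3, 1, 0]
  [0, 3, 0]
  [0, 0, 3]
A Jordan chain for λ = 3 of length 2:
v_1 = (1, 0, 0)ᵀ
v_2 = (0, 1, 0)ᵀ

Let N = A − (3)·I. We want v_2 with N^2 v_2 = 0 but N^1 v_2 ≠ 0; then v_{j-1} := N · v_j for j = 2, …, 2.

Pick v_2 = (0, 1, 0)ᵀ.
Then v_1 = N · v_2 = (1, 0, 0)ᵀ.

Sanity check: (A − (3)·I) v_1 = (0, 0, 0)ᵀ = 0. ✓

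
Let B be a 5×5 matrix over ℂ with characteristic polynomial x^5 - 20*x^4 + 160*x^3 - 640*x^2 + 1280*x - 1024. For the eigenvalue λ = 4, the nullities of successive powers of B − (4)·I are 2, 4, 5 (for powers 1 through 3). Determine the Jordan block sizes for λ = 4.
Block sizes for λ = 4: [3, 2]

From the dimensions of kernels of powers, the number of Jordan blocks of size at least j is d_j − d_{j−1} where d_j = dim ker(N^j) (with d_0 = 0). Computing the differences gives [2, 2, 1].
The number of blocks of size exactly k is (#blocks of size ≥ k) − (#blocks of size ≥ k + 1), so the partition is: 1 block(s) of size 2, 1 block(s) of size 3.
In nonincreasing order the block sizes are [3, 2].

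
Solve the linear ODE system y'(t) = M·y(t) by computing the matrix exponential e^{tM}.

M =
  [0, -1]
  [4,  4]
e^{tM} =
  [-2*t*exp(2*t) + exp(2*t), -t*exp(2*t)]
  [4*t*exp(2*t), 2*t*exp(2*t) + exp(2*t)]

Strategy: write M = P · J · P⁻¹ where J is a Jordan canonical form, so e^{tM} = P · e^{tJ} · P⁻¹, and e^{tJ} can be computed block-by-block.

M has Jordan form
J =
  [2, 1]
  [0, 2]
(up to reordering of blocks).

Per-block formulas:
  For a 2×2 Jordan block J_2(2): exp(t · J_2(2)) = e^(2t)·(I + t·N), where N is the 2×2 nilpotent shift.

After assembling e^{tJ} and conjugating by P, we get:

e^{tM} =
  [-2*t*exp(2*t) + exp(2*t), -t*exp(2*t)]
  [4*t*exp(2*t), 2*t*exp(2*t) + exp(2*t)]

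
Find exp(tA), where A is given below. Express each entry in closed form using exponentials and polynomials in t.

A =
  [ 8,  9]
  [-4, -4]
e^{tA} =
  [6*t*exp(2*t) + exp(2*t), 9*t*exp(2*t)]
  [-4*t*exp(2*t), -6*t*exp(2*t) + exp(2*t)]

Strategy: write A = P · J · P⁻¹ where J is a Jordan canonical form, so e^{tA} = P · e^{tJ} · P⁻¹, and e^{tJ} can be computed block-by-block.

A has Jordan form
J =
  [2, 1]
  [0, 2]
(up to reordering of blocks).

Per-block formulas:
  For a 2×2 Jordan block J_2(2): exp(t · J_2(2)) = e^(2t)·(I + t·N), where N is the 2×2 nilpotent shift.

After assembling e^{tJ} and conjugating by P, we get:

e^{tA} =
  [6*t*exp(2*t) + exp(2*t), 9*t*exp(2*t)]
  [-4*t*exp(2*t), -6*t*exp(2*t) + exp(2*t)]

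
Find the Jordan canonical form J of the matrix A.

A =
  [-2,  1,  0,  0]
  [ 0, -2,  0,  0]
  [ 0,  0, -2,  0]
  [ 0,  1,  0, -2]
J_2(-2) ⊕ J_1(-2) ⊕ J_1(-2)

The characteristic polynomial is
  det(x·I − A) = x^4 + 8*x^3 + 24*x^2 + 32*x + 16 = (x + 2)^4

Eigenvalues and multiplicities (the geometric multiplicity of λ is n − rank(A − λI), which equals the number of Jordan blocks for λ):
  λ = -2: algebraic multiplicity = 4, geometric multiplicity = 3

Determining the block sizes for each eigenvalue:
  λ = -2: 3 blocks summing to 4 forces exactly one block of size 2 and the rest size 1 → block sizes [2, 1, 1]

Assembling the blocks gives a Jordan form
J =
  [-2,  1,  0,  0]
  [ 0, -2,  0,  0]
  [ 0,  0, -2,  0]
  [ 0,  0,  0, -2]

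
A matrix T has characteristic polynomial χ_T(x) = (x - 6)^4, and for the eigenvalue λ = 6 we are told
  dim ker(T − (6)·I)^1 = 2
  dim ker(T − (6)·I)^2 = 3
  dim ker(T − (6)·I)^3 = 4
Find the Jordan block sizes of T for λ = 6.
Block sizes for λ = 6: [3, 1]

From the dimensions of kernels of powers, the number of Jordan blocks of size at least j is d_j − d_{j−1} where d_j = dim ker(N^j) (with d_0 = 0). Computing the differences gives [2, 1, 1].
The number of blocks of size exactly k is (#blocks of size ≥ k) − (#blocks of size ≥ k + 1), so the partition is: 1 block(s) of size 1, 1 block(s) of size 3.
In nonincreasing order the block sizes are [3, 1].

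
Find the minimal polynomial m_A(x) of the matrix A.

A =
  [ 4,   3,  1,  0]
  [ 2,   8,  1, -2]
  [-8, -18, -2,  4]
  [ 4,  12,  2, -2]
x^3 - 6*x^2 + 12*x - 8

The characteristic polynomial is χ_A(x) = (x - 2)^4, so the eigenvalues are known. The minimal polynomial is
  m_A(x) = Π_λ (x − λ)^{k_λ}
where k_λ is the size of the *largest* Jordan block for λ (equivalently, the smallest k with (A − λI)^k v = 0 for every generalised eigenvector v of λ).

  λ = 2: largest Jordan block has size 3, contributing (x − 2)^3

So m_A(x) = (x - 2)^3 = x^3 - 6*x^2 + 12*x - 8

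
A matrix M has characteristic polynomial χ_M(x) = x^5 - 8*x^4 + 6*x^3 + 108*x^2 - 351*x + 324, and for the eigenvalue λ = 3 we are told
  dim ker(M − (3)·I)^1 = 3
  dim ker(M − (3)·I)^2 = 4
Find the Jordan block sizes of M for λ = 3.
Block sizes for λ = 3: [2, 1, 1]

From the dimensions of kernels of powers, the number of Jordan blocks of size at least j is d_j − d_{j−1} where d_j = dim ker(N^j) (with d_0 = 0). Computing the differences gives [3, 1].
The number of blocks of size exactly k is (#blocks of size ≥ k) − (#blocks of size ≥ k + 1), so the partition is: 2 block(s) of size 1, 1 block(s) of size 2.
In nonincreasing order the block sizes are [2, 1, 1].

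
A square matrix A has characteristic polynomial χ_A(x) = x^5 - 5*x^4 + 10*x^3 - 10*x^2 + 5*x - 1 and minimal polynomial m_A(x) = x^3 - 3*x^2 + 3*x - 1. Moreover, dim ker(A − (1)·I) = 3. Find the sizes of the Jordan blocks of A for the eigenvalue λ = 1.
Block sizes for λ = 1: [3, 1, 1]

Step 1 — from the characteristic polynomial, algebraic multiplicity of λ = 1 is 5. From dim ker(A − (1)·I) = 3, there are exactly 3 Jordan blocks for λ = 1.
Step 2 — from the minimal polynomial, the factor (x − 1)^3 tells us the largest block for λ = 1 has size 3.
Step 3 — with total size 5, 3 blocks, and largest block 3, the block sizes (in nonincreasing order) are [3, 1, 1].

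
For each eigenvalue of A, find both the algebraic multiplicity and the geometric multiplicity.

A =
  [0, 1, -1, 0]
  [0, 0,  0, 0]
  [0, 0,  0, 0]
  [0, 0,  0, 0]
λ = 0: alg = 4, geom = 3

Step 1 — factor the characteristic polynomial to read off the algebraic multiplicities:
  χ_A(x) = x^4

Step 2 — compute geometric multiplicities via the rank-nullity identity g(λ) = n − rank(A − λI):
  rank(A − (0)·I) = 1, so dim ker(A − (0)·I) = n − 1 = 3

Summary:
  λ = 0: algebraic multiplicity = 4, geometric multiplicity = 3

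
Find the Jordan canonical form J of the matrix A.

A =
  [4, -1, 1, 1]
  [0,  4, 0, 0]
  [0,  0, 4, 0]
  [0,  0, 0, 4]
J_2(4) ⊕ J_1(4) ⊕ J_1(4)

The characteristic polynomial is
  det(x·I − A) = x^4 - 16*x^3 + 96*x^2 - 256*x + 256 = (x - 4)^4

Eigenvalues and multiplicities (the geometric multiplicity of λ is n − rank(A − λI), which equals the number of Jordan blocks for λ):
  λ = 4: algebraic multiplicity = 4, geometric multiplicity = 3

Determining the block sizes for each eigenvalue:
  λ = 4: 3 blocks summing to 4 forces exactly one block of size 2 and the rest size 1 → block sizes [2, 1, 1]

Assembling the blocks gives a Jordan form
J =
  [4, 1, 0, 0]
  [0, 4, 0, 0]
  [0, 0, 4, 0]
  [0, 0, 0, 4]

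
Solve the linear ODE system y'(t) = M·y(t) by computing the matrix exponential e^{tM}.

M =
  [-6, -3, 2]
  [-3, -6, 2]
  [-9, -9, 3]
e^{tM} =
  [-3*t*exp(-3*t) + exp(-3*t), -3*t*exp(-3*t), 2*t*exp(-3*t)]
  [-3*t*exp(-3*t), -3*t*exp(-3*t) + exp(-3*t), 2*t*exp(-3*t)]
  [-9*t*exp(-3*t), -9*t*exp(-3*t), 6*t*exp(-3*t) + exp(-3*t)]

Strategy: write M = P · J · P⁻¹ where J is a Jordan canonical form, so e^{tM} = P · e^{tJ} · P⁻¹, and e^{tJ} can be computed block-by-block.

M has Jordan form
J =
  [-3,  1,  0]
  [ 0, -3,  0]
  [ 0,  0, -3]
(up to reordering of blocks).

Per-block formulas:
  For a 1×1 block at λ = -3: exp(t · [-3]) = [e^(-3t)].
  For a 2×2 Jordan block J_2(-3): exp(t · J_2(-3)) = e^(-3t)·(I + t·N), where N is the 2×2 nilpotent shift.

After assembling e^{tJ} and conjugating by P, we get:

e^{tM} =
  [-3*t*exp(-3*t) + exp(-3*t), -3*t*exp(-3*t), 2*t*exp(-3*t)]
  [-3*t*exp(-3*t), -3*t*exp(-3*t) + exp(-3*t), 2*t*exp(-3*t)]
  [-9*t*exp(-3*t), -9*t*exp(-3*t), 6*t*exp(-3*t) + exp(-3*t)]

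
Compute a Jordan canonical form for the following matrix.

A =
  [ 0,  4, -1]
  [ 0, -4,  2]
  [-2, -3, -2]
J_3(-2)

The characteristic polynomial is
  det(x·I − A) = x^3 + 6*x^2 + 12*x + 8 = (x + 2)^3

Eigenvalues and multiplicities (the geometric multiplicity of λ is n − rank(A − λI), which equals the number of Jordan blocks for λ):
  λ = -2: algebraic multiplicity = 3, geometric multiplicity = 1

Determining the block sizes for each eigenvalue:
  λ = -2: one block (gm = 1), so the single block has size am = 3 → block sizes [3]

Assembling the blocks gives a Jordan form
J =
  [-2,  1,  0]
  [ 0, -2,  1]
  [ 0,  0, -2]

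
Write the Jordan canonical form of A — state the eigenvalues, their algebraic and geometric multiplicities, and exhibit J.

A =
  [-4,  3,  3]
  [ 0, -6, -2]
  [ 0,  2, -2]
J_2(-4) ⊕ J_1(-4)

The characteristic polynomial is
  det(x·I − A) = x^3 + 12*x^2 + 48*x + 64 = (x + 4)^3

Eigenvalues and multiplicities (the geometric multiplicity of λ is n − rank(A − λI), which equals the number of Jordan blocks for λ):
  λ = -4: algebraic multiplicity = 3, geometric multiplicity = 2

Determining the block sizes for each eigenvalue:
  λ = -4: 2 blocks summing to 3 forces exactly one block of size 2 and the rest size 1 → block sizes [2, 1]

Assembling the blocks gives a Jordan form
J =
  [-4,  1,  0]
  [ 0, -4,  0]
  [ 0,  0, -4]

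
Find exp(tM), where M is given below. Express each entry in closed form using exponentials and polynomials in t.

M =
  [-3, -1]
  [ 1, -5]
e^{tM} =
  [t*exp(-4*t) + exp(-4*t), -t*exp(-4*t)]
  [t*exp(-4*t), -t*exp(-4*t) + exp(-4*t)]

Strategy: write M = P · J · P⁻¹ where J is a Jordan canonical form, so e^{tM} = P · e^{tJ} · P⁻¹, and e^{tJ} can be computed block-by-block.

M has Jordan form
J =
  [-4,  1]
  [ 0, -4]
(up to reordering of blocks).

Per-block formulas:
  For a 2×2 Jordan block J_2(-4): exp(t · J_2(-4)) = e^(-4t)·(I + t·N), where N is the 2×2 nilpotent shift.

After assembling e^{tJ} and conjugating by P, we get:

e^{tM} =
  [t*exp(-4*t) + exp(-4*t), -t*exp(-4*t)]
  [t*exp(-4*t), -t*exp(-4*t) + exp(-4*t)]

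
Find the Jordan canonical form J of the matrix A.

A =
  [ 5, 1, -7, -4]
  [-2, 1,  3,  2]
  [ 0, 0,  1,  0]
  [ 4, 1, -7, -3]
J_3(1) ⊕ J_1(1)

The characteristic polynomial is
  det(x·I − A) = x^4 - 4*x^3 + 6*x^2 - 4*x + 1 = (x - 1)^4

Eigenvalues and multiplicities (the geometric multiplicity of λ is n − rank(A − λI), which equals the number of Jordan blocks for λ):
  λ = 1: algebraic multiplicity = 4, geometric multiplicity = 2

Determining the block sizes for each eigenvalue:
  λ = 1: with am = 4 and gm = 2, the partition is not yet determined (e.g. several partitions of 4 into 2 parts exist). Let N = A − (1)·I. Computing rank(N^1) = 2, rank(N^2) = 1, rank(N^3) = 0; the number of blocks of size ≥ j is rank(N^{j−1}) − rank(N^j), giving [2, 1, 1]. So we have 1 block(s) of size 3, 1 block(s) of size 1 → block sizes [3, 1]

Assembling the blocks gives a Jordan form
J =
  [1, 1, 0, 0]
  [0, 1, 1, 0]
  [0, 0, 1, 0]
  [0, 0, 0, 1]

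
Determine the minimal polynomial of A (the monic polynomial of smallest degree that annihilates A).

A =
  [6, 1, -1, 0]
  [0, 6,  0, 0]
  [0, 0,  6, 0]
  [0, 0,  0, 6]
x^2 - 12*x + 36

The characteristic polynomial is χ_A(x) = (x - 6)^4, so the eigenvalues are known. The minimal polynomial is
  m_A(x) = Π_λ (x − λ)^{k_λ}
where k_λ is the size of the *largest* Jordan block for λ (equivalently, the smallest k with (A − λI)^k v = 0 for every generalised eigenvector v of λ).

  λ = 6: largest Jordan block has size 2, contributing (x − 6)^2

So m_A(x) = (x - 6)^2 = x^2 - 12*x + 36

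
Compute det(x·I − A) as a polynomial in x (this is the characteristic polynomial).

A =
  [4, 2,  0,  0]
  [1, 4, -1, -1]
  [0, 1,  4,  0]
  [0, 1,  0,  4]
x^4 - 16*x^3 + 96*x^2 - 256*x + 256

Expanding det(x·I − A) (e.g. by cofactor expansion or by noting that A is similar to its Jordan form J, which has the same characteristic polynomial as A) gives
  χ_A(x) = x^4 - 16*x^3 + 96*x^2 - 256*x + 256
which factors as (x - 4)^4. The eigenvalues (with algebraic multiplicities) are λ = 4 with multiplicity 4.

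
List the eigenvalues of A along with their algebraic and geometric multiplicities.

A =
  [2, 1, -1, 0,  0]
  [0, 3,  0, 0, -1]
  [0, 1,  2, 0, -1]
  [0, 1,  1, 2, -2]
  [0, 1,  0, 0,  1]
λ = 2: alg = 5, geom = 3

Step 1 — factor the characteristic polynomial to read off the algebraic multiplicities:
  χ_A(x) = (x - 2)^5

Step 2 — compute geometric multiplicities via the rank-nullity identity g(λ) = n − rank(A − λI):
  rank(A − (2)·I) = 2, so dim ker(A − (2)·I) = n − 2 = 3

Summary:
  λ = 2: algebraic multiplicity = 5, geometric multiplicity = 3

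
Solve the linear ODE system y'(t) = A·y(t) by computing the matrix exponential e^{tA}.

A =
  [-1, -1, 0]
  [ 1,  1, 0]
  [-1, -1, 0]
e^{tA} =
  [1 - t, -t, 0]
  [t, t + 1, 0]
  [-t, -t, 1]

Strategy: write A = P · J · P⁻¹ where J is a Jordan canonical form, so e^{tA} = P · e^{tJ} · P⁻¹, and e^{tJ} can be computed block-by-block.

A has Jordan form
J =
  [0, 1, 0]
  [0, 0, 0]
  [0, 0, 0]
(up to reordering of blocks).

Per-block formulas:
  For a 2×2 Jordan block J_2(0): exp(t · J_2(0)) = e^(0t)·(I + t·N), where N is the 2×2 nilpotent shift.
  For a 1×1 block at λ = 0: exp(t · [0]) = [e^(0t)].

After assembling e^{tJ} and conjugating by P, we get:

e^{tA} =
  [1 - t, -t, 0]
  [t, t + 1, 0]
  [-t, -t, 1]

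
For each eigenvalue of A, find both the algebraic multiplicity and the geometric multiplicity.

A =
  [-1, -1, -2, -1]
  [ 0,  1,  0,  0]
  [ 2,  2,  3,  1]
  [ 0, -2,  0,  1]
λ = 1: alg = 4, geom = 2

Step 1 — factor the characteristic polynomial to read off the algebraic multiplicities:
  χ_A(x) = (x - 1)^4

Step 2 — compute geometric multiplicities via the rank-nullity identity g(λ) = n − rank(A − λI):
  rank(A − (1)·I) = 2, so dim ker(A − (1)·I) = n − 2 = 2

Summary:
  λ = 1: algebraic multiplicity = 4, geometric multiplicity = 2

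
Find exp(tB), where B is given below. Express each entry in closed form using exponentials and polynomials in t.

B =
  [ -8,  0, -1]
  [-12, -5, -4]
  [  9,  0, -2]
e^{tB} =
  [-3*t*exp(-5*t) + exp(-5*t), 0, -t*exp(-5*t)]
  [-12*t*exp(-5*t), exp(-5*t), -4*t*exp(-5*t)]
  [9*t*exp(-5*t), 0, 3*t*exp(-5*t) + exp(-5*t)]

Strategy: write B = P · J · P⁻¹ where J is a Jordan canonical form, so e^{tB} = P · e^{tJ} · P⁻¹, and e^{tJ} can be computed block-by-block.

B has Jordan form
J =
  [-5,  1,  0]
  [ 0, -5,  0]
  [ 0,  0, -5]
(up to reordering of blocks).

Per-block formulas:
  For a 1×1 block at λ = -5: exp(t · [-5]) = [e^(-5t)].
  For a 2×2 Jordan block J_2(-5): exp(t · J_2(-5)) = e^(-5t)·(I + t·N), where N is the 2×2 nilpotent shift.

After assembling e^{tJ} and conjugating by P, we get:

e^{tB} =
  [-3*t*exp(-5*t) + exp(-5*t), 0, -t*exp(-5*t)]
  [-12*t*exp(-5*t), exp(-5*t), -4*t*exp(-5*t)]
  [9*t*exp(-5*t), 0, 3*t*exp(-5*t) + exp(-5*t)]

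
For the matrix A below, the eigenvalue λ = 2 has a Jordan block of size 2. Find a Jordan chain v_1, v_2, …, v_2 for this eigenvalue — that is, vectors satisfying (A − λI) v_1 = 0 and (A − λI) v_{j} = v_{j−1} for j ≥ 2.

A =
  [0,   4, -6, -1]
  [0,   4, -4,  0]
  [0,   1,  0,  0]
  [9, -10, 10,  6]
A Jordan chain for λ = 2 of length 2:
v_1 = (2, 2, 1, -2)ᵀ
v_2 = (2, 3, 1, 0)ᵀ

Let N = A − (2)·I. We want v_2 with N^2 v_2 = 0 but N^1 v_2 ≠ 0; then v_{j-1} := N · v_j for j = 2, …, 2.

Pick v_2 = (2, 3, 1, 0)ᵀ.
Then v_1 = N · v_2 = (2, 2, 1, -2)ᵀ.

Sanity check: (A − (2)·I) v_1 = (0, 0, 0, 0)ᵀ = 0. ✓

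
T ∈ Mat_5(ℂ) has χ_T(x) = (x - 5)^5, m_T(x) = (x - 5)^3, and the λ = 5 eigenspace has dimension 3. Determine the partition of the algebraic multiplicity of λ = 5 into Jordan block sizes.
Block sizes for λ = 5: [3, 1, 1]

Step 1 — from the characteristic polynomial, algebraic multiplicity of λ = 5 is 5. From dim ker(T − (5)·I) = 3, there are exactly 3 Jordan blocks for λ = 5.
Step 2 — from the minimal polynomial, the factor (x − 5)^3 tells us the largest block for λ = 5 has size 3.
Step 3 — with total size 5, 3 blocks, and largest block 3, the block sizes (in nonincreasing order) are [3, 1, 1].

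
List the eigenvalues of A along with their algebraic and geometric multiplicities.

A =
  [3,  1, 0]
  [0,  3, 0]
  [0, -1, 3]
λ = 3: alg = 3, geom = 2

Step 1 — factor the characteristic polynomial to read off the algebraic multiplicities:
  χ_A(x) = (x - 3)^3

Step 2 — compute geometric multiplicities via the rank-nullity identity g(λ) = n − rank(A − λI):
  rank(A − (3)·I) = 1, so dim ker(A − (3)·I) = n − 1 = 2

Summary:
  λ = 3: algebraic multiplicity = 3, geometric multiplicity = 2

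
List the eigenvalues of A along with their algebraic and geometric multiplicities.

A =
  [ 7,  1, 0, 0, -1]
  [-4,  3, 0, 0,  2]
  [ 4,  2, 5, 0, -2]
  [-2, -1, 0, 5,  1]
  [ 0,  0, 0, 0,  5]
λ = 5: alg = 5, geom = 4

Step 1 — factor the characteristic polynomial to read off the algebraic multiplicities:
  χ_A(x) = (x - 5)^5

Step 2 — compute geometric multiplicities via the rank-nullity identity g(λ) = n − rank(A − λI):
  rank(A − (5)·I) = 1, so dim ker(A − (5)·I) = n − 1 = 4

Summary:
  λ = 5: algebraic multiplicity = 5, geometric multiplicity = 4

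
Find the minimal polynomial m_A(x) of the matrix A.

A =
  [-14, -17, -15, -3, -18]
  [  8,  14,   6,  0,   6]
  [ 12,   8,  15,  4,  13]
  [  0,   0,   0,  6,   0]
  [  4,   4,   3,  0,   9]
x^3 - 18*x^2 + 108*x - 216

The characteristic polynomial is χ_A(x) = (x - 6)^5, so the eigenvalues are known. The minimal polynomial is
  m_A(x) = Π_λ (x − λ)^{k_λ}
where k_λ is the size of the *largest* Jordan block for λ (equivalently, the smallest k with (A − λI)^k v = 0 for every generalised eigenvector v of λ).

  λ = 6: largest Jordan block has size 3, contributing (x − 6)^3

So m_A(x) = (x - 6)^3 = x^3 - 18*x^2 + 108*x - 216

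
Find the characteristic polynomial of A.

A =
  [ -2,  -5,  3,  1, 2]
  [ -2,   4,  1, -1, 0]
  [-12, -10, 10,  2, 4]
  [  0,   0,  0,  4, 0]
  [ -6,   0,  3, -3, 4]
x^5 - 20*x^4 + 160*x^3 - 640*x^2 + 1280*x - 1024

Expanding det(x·I − A) (e.g. by cofactor expansion or by noting that A is similar to its Jordan form J, which has the same characteristic polynomial as A) gives
  χ_A(x) = x^5 - 20*x^4 + 160*x^3 - 640*x^2 + 1280*x - 1024
which factors as (x - 4)^5. The eigenvalues (with algebraic multiplicities) are λ = 4 with multiplicity 5.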